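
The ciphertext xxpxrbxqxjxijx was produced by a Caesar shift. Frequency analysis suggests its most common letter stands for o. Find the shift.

9

The most frequent ciphertext letter is x (appears 7 times).
x is position 23; o is position 14.
Shift = 9.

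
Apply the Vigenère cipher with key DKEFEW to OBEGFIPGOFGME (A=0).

RLILJESQSKKIH

Repeat the key across the message: DKEFEWDKEFEWD
O(14)+D(3): 17 → R
B(1)+K(10): 11 → L
E(4)+E(4): 8 → I
G(6)+F(5): 11 → L
F(5)+E(4): 9 → J
I(8)+W(22): 30≡4 → E
P(15)+D(3): 18 → S
G(6)+K(10): 16 → Q
O(14)+E(4): 18 → S
F(5)+F(5): 10 → K
G(6)+E(4): 10 → K
M(12)+W(22): 34≡8 → I
E(4)+D(3): 7 → H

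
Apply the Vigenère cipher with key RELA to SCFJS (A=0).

JGQJJ

Repeat the key across the message: RELAR
S(18)+R(17): 35≡9 → J
C(2)+E(4): 6 → G
F(5)+L(11): 16 → Q
J(9)+A(0): 9 → J
S(18)+R(17): 35≡9 → J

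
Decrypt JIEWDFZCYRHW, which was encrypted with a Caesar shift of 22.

J(9): 9−22=-13≡13 → N
I(8): 8−22=-14≡12 → M
E(4): 4−22=-18≡8 → I
W(22): 22−22=0 → A
D(3): 3−22=-19≡7 → H
F(5): 5−22=-17≡9 → J
Z(25): 25−22=3 → D
C(2): 2−22=-20≡6 → G
Y(24): 24−22=2 → C
R(17): 17−22=-5≡21 → V
H(7): 7−22=-15≡11 → L
W(22): 22−22=0 → A

NMIAHJDGCVLA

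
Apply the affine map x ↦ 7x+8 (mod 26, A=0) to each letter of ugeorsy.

sykcxeu

u(20): 7·20+8=148≡18 → s
g(6): 7·6+8=50≡24 → y
e(4): 7·4+8=36≡10 → k
o(14): 7·14+8=106≡2 → c
r(17): 7·17+8=127≡23 → x
s(18): 7·18+8=134≡4 → e
y(24): 7·24+8=176≡20 → u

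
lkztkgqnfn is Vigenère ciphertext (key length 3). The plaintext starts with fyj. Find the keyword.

Subtract each crib letter from the matching ciphertext letter (mod 26):
l(11)−f(5)=6 → g
k(10)−y(24)=-14≡12 → m
z(25)−j(9)=16 → q

gmq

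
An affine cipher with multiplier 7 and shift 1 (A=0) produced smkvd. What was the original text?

vjfoe

The inverse of 7 mod 26 is 15, since 7·15=105≡1. Apply D(y)=15·(y−1) mod 26:
s(18): 15·(18−1)=255≡21 → v
m(12): 15·(12−1)=165≡9 → j
k(10): 15·(10−1)=135≡5 → f
v(21): 15·(21−1)=300≡14 → o
d(3): 15·(3−1)=30≡4 → e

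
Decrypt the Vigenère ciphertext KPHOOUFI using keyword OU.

Repeat the key across the ciphertext: OUOUOUOU
K(10)−O(14): -4≡22 → W
P(15)−U(20): -5≡21 → V
H(7)−O(14): -7≡19 → T
O(14)−U(20): -6≡20 → U
O(14)−O(14): 0 → A
U(20)−U(20): 0 → A
F(5)−O(14): -9≡17 → R
I(8)−U(20): -12≡14 → O

WVTUAARO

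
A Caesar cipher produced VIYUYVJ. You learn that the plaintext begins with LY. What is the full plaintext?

From the crib: V(21)−L(11)=10, so the shift is 10.
Subtract 10 from each ciphertext letter:
V(21): 21−10=11 → L
I(8): 8−10=-2≡24 → Y
Y(24): 24−10=14 → O
U(20): 20−10=10 → K
Y(24): 24−10=14 → O
V(21): 21−10=11 → L
J(9): 9−10=-1≡25 → Z

LYOKOLZ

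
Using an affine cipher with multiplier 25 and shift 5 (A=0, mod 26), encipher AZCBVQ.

A(0): 25·0+5=5 → F
Z(25): 25·25+5=630≡6 → G
C(2): 25·2+5=55≡3 → D
B(1): 25·1+5=30≡4 → E
V(21): 25·21+5=530≡10 → K
Q(16): 25·16+5=405≡15 → P

FGDEKP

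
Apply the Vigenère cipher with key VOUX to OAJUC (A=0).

Repeat the key across the message: VOUXV
O(14)+V(21): 35≡9 → J
A(0)+O(14): 14 → O
J(9)+U(20): 29≡3 → D
U(20)+X(23): 43≡17 → R
C(2)+V(21): 23 → X

JODRX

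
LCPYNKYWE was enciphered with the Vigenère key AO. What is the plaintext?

LOPKNWYIE

Repeat the key across the ciphertext: AOAOAOAOA
L(11)−A(0): 11 → L
C(2)−O(14): -12≡14 → O
P(15)−A(0): 15 → P
Y(24)−O(14): 10 → K
N(13)−A(0): 13 → N
K(10)−O(14): -4≡22 → W
Y(24)−A(0): 24 → Y
W(22)−O(14): 8 → I
E(4)−A(0): 4 → E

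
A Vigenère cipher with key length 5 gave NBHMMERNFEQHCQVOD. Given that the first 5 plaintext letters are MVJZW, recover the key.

BGYNQ

Subtract each crib letter from the matching ciphertext letter (mod 26):
N(13)−M(12)=1 → B
B(1)−V(21)=-20≡6 → G
H(7)−J(9)=-2≡24 → Y
M(12)−Z(25)=-13≡13 → N
M(12)−W(22)=-10≡16 → Q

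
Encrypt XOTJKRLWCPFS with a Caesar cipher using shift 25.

WNSIJQKVBOER

X(23): 23+25=48≡22 → W
O(14): 14+25=39≡13 → N
T(19): 19+25=44≡18 → S
J(9): 9+25=34≡8 → I
K(10): 10+25=35≡9 → J
R(17): 17+25=42≡16 → Q
L(11): 11+25=36≡10 → K
W(22): 22+25=47≡21 → V
C(2): 2+25=27≡1 → B
P(15): 15+25=40≡14 → O
F(5): 5+25=30≡4 → E
S(18): 18+25=43≡17 → R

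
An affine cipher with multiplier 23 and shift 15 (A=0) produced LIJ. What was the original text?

KLC

The inverse of 23 mod 26 is 17, since 23·17=391≡1. Apply D(y)=17·(y−15) mod 26:
L(11): 17·(11−15)=-68≡10 → K
I(8): 17·(8−15)=-119≡11 → L
J(9): 17·(9−15)=-102≡2 → C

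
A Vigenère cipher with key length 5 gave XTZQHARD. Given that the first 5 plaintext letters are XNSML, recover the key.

Subtract each crib letter from the matching ciphertext letter (mod 26):
X(23)−X(23)=0 → A
T(19)−N(13)=6 → G
Z(25)−S(18)=7 → H
Q(16)−M(12)=4 → E
H(7)−L(11)=-4≡22 → W

AGHEW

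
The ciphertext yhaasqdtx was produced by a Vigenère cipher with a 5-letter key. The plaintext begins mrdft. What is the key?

Subtract each crib letter from the matching ciphertext letter (mod 26):
y(24)−m(12)=12 → m
h(7)−r(17)=-10≡16 → q
a(0)−d(3)=-3≡23 → x
a(0)−f(5)=-5≡21 → v
s(18)−t(19)=-1≡25 → z

mqxvz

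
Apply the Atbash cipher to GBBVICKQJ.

G(6) → T(19)
B(1) → Y(24)
B(1) → Y(24)
V(21) → E(4)
I(8) → R(17)
C(2) → X(23)
K(10) → P(15)
Q(16) → J(9)
J(9) → Q(16)

TYYERXPJQ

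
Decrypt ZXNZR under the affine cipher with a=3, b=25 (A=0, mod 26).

The inverse of 3 mod 26 is 9, since 3·9=27≡1. Apply D(y)=9·(y−25) mod 26:
Z(25): 9·(25−25)=0 → A
X(23): 9·(23−25)=-18≡8 → I
N(13): 9·(13−25)=-108≡22 → W
Z(25): 9·(25−25)=0 → A
R(17): 9·(17−25)=-72≡6 → G

AIWAG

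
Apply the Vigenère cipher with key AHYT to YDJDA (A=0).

Repeat the key across the message: AHYTA
Y(24)+A(0): 24 → Y
D(3)+H(7): 10 → K
J(9)+Y(24): 33≡7 → H
D(3)+T(19): 22 → W
A(0)+A(0): 0 → A

YKHWA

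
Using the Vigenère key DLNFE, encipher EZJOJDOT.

HKWTNGZG

Repeat the key across the message: DLNFEDLN
E(4)+D(3): 7 → H
Z(25)+L(11): 36≡10 → K
J(9)+N(13): 22 → W
O(14)+F(5): 19 → T
J(9)+E(4): 13 → N
D(3)+D(3): 6 → G
O(14)+L(11): 25 → Z
T(19)+N(13): 32≡6 → G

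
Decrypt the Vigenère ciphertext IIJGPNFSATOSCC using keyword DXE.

Repeat the key across the ciphertext: DXEDXEDXEDXEDX
I(8)−D(3): 5 → F
I(8)−X(23): -15≡11 → L
J(9)−E(4): 5 → F
G(6)−D(3): 3 → D
P(15)−X(23): -8≡18 → S
N(13)−E(4): 9 → J
F(5)−D(3): 2 → C
S(18)−X(23): -5≡21 → V
A(0)−E(4): -4≡22 → W
T(19)−D(3): 16 → Q
O(14)−X(23): -9≡17 → R
S(18)−E(4): 14 → O
C(2)−D(3): -1≡25 → Z
C(2)−X(23): -21≡5 → F

FLFDSJCVWQROZF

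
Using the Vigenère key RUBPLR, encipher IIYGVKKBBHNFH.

ZCZVGBBVCWYWY

Repeat the key across the message: RUBPLRRUBPLRR
I(8)+R(17): 25 → Z
I(8)+U(20): 28≡2 → C
Y(24)+B(1): 25 → Z
G(6)+P(15): 21 → V
V(21)+L(11): 32≡6 → G
K(10)+R(17): 27≡1 → B
K(10)+R(17): 27≡1 → B
B(1)+U(20): 21 → V
B(1)+B(1): 2 → C
H(7)+P(15): 22 → W
N(13)+L(11): 24 → Y
F(5)+R(17): 22 → W
H(7)+R(17): 24 → Y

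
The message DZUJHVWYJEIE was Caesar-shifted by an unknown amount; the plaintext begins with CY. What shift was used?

1

From the crib: D(3)−C(2)=1, so the shift is 1.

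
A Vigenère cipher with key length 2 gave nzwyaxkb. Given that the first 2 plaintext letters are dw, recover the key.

kd

Subtract each crib letter from the matching ciphertext letter (mod 26):
n(13)−d(3)=10 → k
z(25)−w(22)=3 → d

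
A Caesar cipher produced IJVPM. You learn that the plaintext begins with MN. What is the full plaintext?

MNZTQ

From the crib: I(8)−M(12)=-4≡22, so the shift is 22.
Subtract 22 from each ciphertext letter:
I(8): 8−22=-14≡12 → M
J(9): 9−22=-13≡13 → N
V(21): 21−22=-1≡25 → Z
P(15): 15−22=-7≡19 → T
M(12): 12−22=-10≡16 → Q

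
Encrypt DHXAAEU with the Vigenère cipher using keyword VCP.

Repeat the key across the message: VCPVCPV
D(3)+V(21): 24 → Y
H(7)+C(2): 9 → J
X(23)+P(15): 38≡12 → M
A(0)+V(21): 21 → V
A(0)+C(2): 2 → C
E(4)+P(15): 19 → T
U(20)+V(21): 41≡15 → P

YJMVCTP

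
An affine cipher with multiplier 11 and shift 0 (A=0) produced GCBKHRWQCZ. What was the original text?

The inverse of 11 mod 26 is 19, since 11·19=209≡1. Apply D(y)=19·(y−0) mod 26:
G(6): 19·(6−0)=114≡10 → K
C(2): 19·(2−0)=38≡12 → M
B(1): 19·(1−0)=19 → T
K(10): 19·(10−0)=190≡8 → I
H(7): 19·(7−0)=133≡3 → D
R(17): 19·(17−0)=323≡11 → L
W(22): 19·(22−0)=418≡2 → C
Q(16): 19·(16−0)=304≡18 → S
C(2): 19·(2−0)=38≡12 → M
Z(25): 19·(25−0)=475≡7 → H

KMTIDLCSMH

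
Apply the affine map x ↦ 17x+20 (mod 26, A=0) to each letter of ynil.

y(24): 17·24+20=428≡12 → m
n(13): 17·13+20=241≡7 → h
i(8): 17·8+20=156≡0 → a
l(11): 17·11+20=207≡25 → z

mhaz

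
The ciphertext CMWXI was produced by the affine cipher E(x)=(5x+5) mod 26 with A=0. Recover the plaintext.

PRTOL

The inverse of 5 mod 26 is 21, since 5·21=105≡1. Apply D(y)=21·(y−5) mod 26:
C(2): 21·(2−5)=-63≡15 → P
M(12): 21·(12−5)=147≡17 → R
W(22): 21·(22−5)=357≡19 → T
X(23): 21·(23−5)=378≡14 → O
I(8): 21·(8−5)=63≡11 → L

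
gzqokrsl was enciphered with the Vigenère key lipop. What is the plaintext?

Repeat the key across the ciphertext: lipoplip
g(6)−l(11): -5≡21 → v
z(25)−i(8): 17 → r
q(16)−p(15): 1 → b
o(14)−o(14): 0 → a
k(10)−p(15): -5≡21 → v
r(17)−l(11): 6 → g
s(18)−i(8): 10 → k
l(11)−p(15): -4≡22 → w

vrbavgkw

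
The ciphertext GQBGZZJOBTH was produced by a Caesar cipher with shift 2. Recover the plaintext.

G(6): 6−2=4 → E
Q(16): 16−2=14 → O
B(1): 1−2=-1≡25 → Z
G(6): 6−2=4 → E
Z(25): 25−2=23 → X
Z(25): 25−2=23 → X
J(9): 9−2=7 → H
O(14): 14−2=12 → M
B(1): 1−2=-1≡25 → Z
T(19): 19−2=17 → R
H(7): 7−2=5 → F

EOZEXXHMZRF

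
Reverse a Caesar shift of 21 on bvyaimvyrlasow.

b(1): 1−21=-20≡6 → g
v(21): 21−21=0 → a
y(24): 24−21=3 → d
a(0): 0−21=-21≡5 → f
i(8): 8−21=-13≡13 → n
m(12): 12−21=-9≡17 → r
v(21): 21−21=0 → a
y(24): 24−21=3 → d
r(17): 17−21=-4≡22 → w
l(11): 11−21=-10≡16 → q
a(0): 0−21=-21≡5 → f
s(18): 18−21=-3≡23 → x
o(14): 14−21=-7≡19 → t
w(22): 22−21=1 → b

gadfnradwqfxtb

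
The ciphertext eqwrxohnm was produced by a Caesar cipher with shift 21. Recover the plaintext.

e(4): 4−21=-17≡9 → j
q(16): 16−21=-5≡21 → v
w(22): 22−21=1 → b
r(17): 17−21=-4≡22 → w
x(23): 23−21=2 → c
o(14): 14−21=-7≡19 → t
h(7): 7−21=-14≡12 → m
n(13): 13−21=-8≡18 → s
m(12): 12−21=-9≡17 → r

jvbwctmsr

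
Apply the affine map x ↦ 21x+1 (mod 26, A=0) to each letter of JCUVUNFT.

J(9): 21·9+1=190≡8 → I
C(2): 21·2+1=43≡17 → R
U(20): 21·20+1=421≡5 → F
V(21): 21·21+1=442≡0 → A
U(20): 21·20+1=421≡5 → F
N(13): 21·13+1=274≡14 → O
F(5): 21·5+1=106≡2 → C
T(19): 21·19+1=400≡10 → K

IRFAFOCK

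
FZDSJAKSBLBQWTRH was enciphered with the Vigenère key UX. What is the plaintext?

LCJVPDQVHOHTCWXK

Repeat the key across the ciphertext: UXUXUXUXUXUXUXUX
F(5)−U(20): -15≡11 → L
Z(25)−X(23): 2 → C
D(3)−U(20): -17≡9 → J
S(18)−X(23): -5≡21 → V
J(9)−U(20): -11≡15 → P
A(0)−X(23): -23≡3 → D
K(10)−U(20): -10≡16 → Q
S(18)−X(23): -5≡21 → V
B(1)−U(20): -19≡7 → H
L(11)−X(23): -12≡14 → O
B(1)−U(20): -19≡7 → H
Q(16)−X(23): -7≡19 → T
W(22)−U(20): 2 → C
T(19)−X(23): -4≡22 → W
R(17)−U(20): -3≡23 → X
H(7)−X(23): -16≡10 → K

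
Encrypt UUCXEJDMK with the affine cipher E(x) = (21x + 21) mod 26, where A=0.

U(20): 21·20+21=441≡25 → Z
U(20): 21·20+21=441≡25 → Z
C(2): 21·2+21=63≡11 → L
X(23): 21·23+21=504≡10 → K
E(4): 21·4+21=105≡1 → B
J(9): 21·9+21=210≡2 → C
D(3): 21·3+21=84≡6 → G
M(12): 21·12+21=273≡13 → N
K(10): 21·10+21=231≡23 → X

ZZLKBCGNX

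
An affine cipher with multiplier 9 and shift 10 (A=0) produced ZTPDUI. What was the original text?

TBPFEU

The inverse of 9 mod 26 is 3, since 9·3=27≡1. Apply D(y)=3·(y−10) mod 26:
Z(25): 3·(25−10)=45≡19 → T
T(19): 3·(19−10)=27≡1 → B
P(15): 3·(15−10)=15 → P
D(3): 3·(3−10)=-21≡5 → F
U(20): 3·(20−10)=30≡4 → E
I(8): 3·(8−10)=-6≡20 → U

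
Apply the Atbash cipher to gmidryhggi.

tnrwibsttr

g(6) → t(19)
m(12) → n(13)
i(8) → r(17)
d(3) → w(22)
r(17) → i(8)
y(24) → b(1)
h(7) → s(18)
g(6) → t(19)
g(6) → t(19)
i(8) → r(17)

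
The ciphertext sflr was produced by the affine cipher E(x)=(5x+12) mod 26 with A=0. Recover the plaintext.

The inverse of 5 mod 26 is 21, since 5·21=105≡1. Apply D(y)=21·(y−12) mod 26:
s(18): 21·(18−12)=126≡22 → w
f(5): 21·(5−12)=-147≡9 → j
l(11): 21·(11−12)=-21≡5 → f
r(17): 21·(17−12)=105≡1 → b

wjfb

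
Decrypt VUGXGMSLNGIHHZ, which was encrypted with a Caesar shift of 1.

V(21): 21−1=20 → U
U(20): 20−1=19 → T
G(6): 6−1=5 → F
X(23): 23−1=22 → W
G(6): 6−1=5 → F
M(12): 12−1=11 → L
S(18): 18−1=17 → R
L(11): 11−1=10 → K
N(13): 13−1=12 → M
G(6): 6−1=5 → F
I(8): 8−1=7 → H
H(7): 7−1=6 → G
H(7): 7−1=6 → G
Z(25): 25−1=24 → Y

UTFWFLRKMFHGGY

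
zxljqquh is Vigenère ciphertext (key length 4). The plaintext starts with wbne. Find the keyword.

dwyf

Subtract each crib letter from the matching ciphertext letter (mod 26):
z(25)−w(22)=3 → d
x(23)−b(1)=22 → w
l(11)−n(13)=-2≡24 → y
j(9)−e(4)=5 → f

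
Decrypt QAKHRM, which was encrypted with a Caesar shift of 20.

Q(16): 16−20=-4≡22 → W
A(0): 0−20=-20≡6 → G
K(10): 10−20=-10≡16 → Q
H(7): 7−20=-13≡13 → N
R(17): 17−20=-3≡23 → X
M(12): 12−20=-8≡18 → S

WGQNXS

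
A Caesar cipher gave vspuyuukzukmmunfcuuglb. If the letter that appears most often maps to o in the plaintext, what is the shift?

6

The most frequent ciphertext letter is u (appears 7 times).
u is position 20; o is position 14.
Shift = 6.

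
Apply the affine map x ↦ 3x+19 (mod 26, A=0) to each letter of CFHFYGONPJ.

ZIOINLJGMU

C(2): 3·2+19=25 → Z
F(5): 3·5+19=34≡8 → I
H(7): 3·7+19=40≡14 → O
F(5): 3·5+19=34≡8 → I
Y(24): 3·24+19=91≡13 → N
G(6): 3·6+19=37≡11 → L
O(14): 3·14+19=61≡9 → J
N(13): 3·13+19=58≡6 → G
P(15): 3·15+19=64≡12 → M
J(9): 3·9+19=46≡20 → U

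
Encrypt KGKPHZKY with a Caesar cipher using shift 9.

TPTYQITH

K(10): 10+9=19 → T
G(6): 6+9=15 → P
K(10): 10+9=19 → T
P(15): 15+9=24 → Y
H(7): 7+9=16 → Q
Z(25): 25+9=34≡8 → I
K(10): 10+9=19 → T
Y(24): 24+9=33≡7 → H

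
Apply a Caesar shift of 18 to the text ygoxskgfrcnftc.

qygpkcyxjufxlu

y(24): 24+18=42≡16 → q
g(6): 6+18=24 → y
o(14): 14+18=32≡6 → g
x(23): 23+18=41≡15 → p
s(18): 18+18=36≡10 → k
k(10): 10+18=28≡2 → c
g(6): 6+18=24 → y
f(5): 5+18=23 → x
r(17): 17+18=35≡9 → j
c(2): 2+18=20 → u
n(13): 13+18=31≡5 → f
f(5): 5+18=23 → x
t(19): 19+18=37≡11 → l
c(2): 2+18=20 → u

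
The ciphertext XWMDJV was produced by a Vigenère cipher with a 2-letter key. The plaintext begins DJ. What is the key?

UN

Subtract each crib letter from the matching ciphertext letter (mod 26):
X(23)−D(3)=20 → U
W(22)−J(9)=13 → N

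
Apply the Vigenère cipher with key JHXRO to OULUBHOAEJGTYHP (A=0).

Repeat the key across the message: JHXROJHXROJHXRO
O(14)+J(9): 23 → X
U(20)+H(7): 27≡1 → B
L(11)+X(23): 34≡8 → I
U(20)+R(17): 37≡11 → L
B(1)+O(14): 15 → P
H(7)+J(9): 16 → Q
O(14)+H(7): 21 → V
A(0)+X(23): 23 → X
E(4)+R(17): 21 → V
J(9)+O(14): 23 → X
G(6)+J(9): 15 → P
T(19)+H(7): 26≡0 → A
Y(24)+X(23): 47≡21 → V
H(7)+R(17): 24 → Y
P(15)+O(14): 29≡3 → D

XBILPQVXVXPAVYD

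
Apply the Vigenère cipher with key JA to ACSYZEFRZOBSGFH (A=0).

JCBYIEORIOKSPFQ

Repeat the key across the message: JAJAJAJAJAJAJAJ
A(0)+J(9): 9 → J
C(2)+A(0): 2 → C
S(18)+J(9): 27≡1 → B
Y(24)+A(0): 24 → Y
Z(25)+J(9): 34≡8 → I
E(4)+A(0): 4 → E
F(5)+J(9): 14 → O
R(17)+A(0): 17 → R
Z(25)+J(9): 34≡8 → I
O(14)+A(0): 14 → O
B(1)+J(9): 10 → K
S(18)+A(0): 18 → S
G(6)+J(9): 15 → P
F(5)+A(0): 5 → F
H(7)+J(9): 16 → Q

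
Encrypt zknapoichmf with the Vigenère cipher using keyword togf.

sytficohaal

Repeat the key across the message: togftogftog
z(25)+t(19): 44≡18 → s
k(10)+o(14): 24 → y
n(13)+g(6): 19 → t
a(0)+f(5): 5 → f
p(15)+t(19): 34≡8 → i
o(14)+o(14): 28≡2 → c
i(8)+g(6): 14 → o
c(2)+f(5): 7 → h
h(7)+t(19): 26≡0 → a
m(12)+o(14): 26≡0 → a
f(5)+g(6): 11 → l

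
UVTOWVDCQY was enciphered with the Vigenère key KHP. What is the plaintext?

KOEEPGTVBO

Repeat the key across the ciphertext: KHPKHPKHPK
U(20)−K(10): 10 → K
V(21)−H(7): 14 → O
T(19)−P(15): 4 → E
O(14)−K(10): 4 → E
W(22)−H(7): 15 → P
V(21)−P(15): 6 → G
D(3)−K(10): -7≡19 → T
C(2)−H(7): -5≡21 → V
Q(16)−P(15): 1 → B
Y(24)−K(10): 14 → O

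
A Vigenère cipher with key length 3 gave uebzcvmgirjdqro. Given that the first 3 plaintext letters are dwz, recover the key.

Subtract each crib letter from the matching ciphertext letter (mod 26):
u(20)−d(3)=17 → r
e(4)−w(22)=-18≡8 → i
b(1)−z(25)=-24≡2 → c

ric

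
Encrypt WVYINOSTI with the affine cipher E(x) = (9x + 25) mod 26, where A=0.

PGHTMVFOT

W(22): 9·22+25=223≡15 → P
V(21): 9·21+25=214≡6 → G
Y(24): 9·24+25=241≡7 → H
I(8): 9·8+25=97≡19 → T
N(13): 9·13+25=142≡12 → M
O(14): 9·14+25=151≡21 → V
S(18): 9·18+25=187≡5 → F
T(19): 9·19+25=196≡14 → O
I(8): 9·8+25=97≡19 → T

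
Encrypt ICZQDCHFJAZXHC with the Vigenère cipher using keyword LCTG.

TESWOEALUCSDSE

Repeat the key across the message: LCTGLCTGLCTGLC
I(8)+L(11): 19 → T
C(2)+C(2): 4 → E
Z(25)+T(19): 44≡18 → S
Q(16)+G(6): 22 → W
D(3)+L(11): 14 → O
C(2)+C(2): 4 → E
H(7)+T(19): 26≡0 → A
F(5)+G(6): 11 → L
J(9)+L(11): 20 → U
A(0)+C(2): 2 → C
Z(25)+T(19): 44≡18 → S
X(23)+G(6): 29≡3 → D
H(7)+L(11): 18 → S
C(2)+C(2): 4 → E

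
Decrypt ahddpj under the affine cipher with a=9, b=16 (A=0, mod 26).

The inverse of 9 mod 26 is 3, since 9·3=27≡1. Apply D(y)=3·(y−16) mod 26:
a(0): 3·(0−16)=-48≡4 → e
h(7): 3·(7−16)=-27≡25 → z
d(3): 3·(3−16)=-39≡13 → n
d(3): 3·(3−16)=-39≡13 → n
p(15): 3·(15−16)=-3≡23 → x
j(9): 3·(9−16)=-21≡5 → f

eznnxf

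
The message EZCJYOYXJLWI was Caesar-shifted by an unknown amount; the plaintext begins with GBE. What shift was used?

From the crib: E(4)−G(6)=-2≡24, so the shift is 24.

24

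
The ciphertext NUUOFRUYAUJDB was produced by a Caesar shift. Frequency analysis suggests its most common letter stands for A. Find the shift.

The most frequent ciphertext letter is U (appears 4 times).
U is position 20; A is position 0.
Shift = 20.

20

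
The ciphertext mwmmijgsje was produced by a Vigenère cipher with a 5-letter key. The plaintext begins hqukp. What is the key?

fgsct

Subtract each crib letter from the matching ciphertext letter (mod 26):
m(12)−h(7)=5 → f
w(22)−q(16)=6 → g
m(12)−u(20)=-8≡18 → s
m(12)−k(10)=2 → c
i(8)−p(15)=-7≡19 → t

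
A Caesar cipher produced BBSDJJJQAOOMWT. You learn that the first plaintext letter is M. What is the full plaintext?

MMDOUUUBLZZXHE

From the crib: B(1)−M(12)=-11≡15, so the shift is 15.
Subtract 15 from each ciphertext letter:
B(1): 1−15=-14≡12 → M
B(1): 1−15=-14≡12 → M
S(18): 18−15=3 → D
D(3): 3−15=-12≡14 → O
J(9): 9−15=-6≡20 → U
J(9): 9−15=-6≡20 → U
J(9): 9−15=-6≡20 → U
Q(16): 16−15=1 → B
A(0): 0−15=-15≡11 → L
O(14): 14−15=-1≡25 → Z
O(14): 14−15=-1≡25 → Z
M(12): 12−15=-3≡23 → X
W(22): 22−15=7 → H
T(19): 19−15=4 → E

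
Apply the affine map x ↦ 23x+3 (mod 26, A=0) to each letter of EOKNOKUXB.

RNZQNZVMA

E(4): 23·4+3=95≡17 → R
O(14): 23·14+3=325≡13 → N
K(10): 23·10+3=233≡25 → Z
N(13): 23·13+3=302≡16 → Q
O(14): 23·14+3=325≡13 → N
K(10): 23·10+3=233≡25 → Z
U(20): 23·20+3=463≡21 → V
X(23): 23·23+3=532≡12 → M
B(1): 23·1+3=26≡0 → A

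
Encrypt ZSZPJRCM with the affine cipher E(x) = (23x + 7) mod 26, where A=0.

Z(25): 23·25+7=582≡10 → K
S(18): 23·18+7=421≡5 → F
Z(25): 23·25+7=582≡10 → K
P(15): 23·15+7=352≡14 → O
J(9): 23·9+7=214≡6 → G
R(17): 23·17+7=398≡8 → I
C(2): 23·2+7=53≡1 → B
M(12): 23·12+7=283≡23 → X

KFKOGIBX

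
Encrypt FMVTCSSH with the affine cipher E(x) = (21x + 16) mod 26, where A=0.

RIPZGEEH

F(5): 21·5+16=121≡17 → R
M(12): 21·12+16=268≡8 → I
V(21): 21·21+16=457≡15 → P
T(19): 21·19+16=415≡25 → Z
C(2): 21·2+16=58≡6 → G
S(18): 21·18+16=394≡4 → E
S(18): 21·18+16=394≡4 → E
H(7): 21·7+16=163≡7 → H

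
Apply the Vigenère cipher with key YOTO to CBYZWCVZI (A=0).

APRNUQONG

Repeat the key across the message: YOTOYOTOY
C(2)+Y(24): 26≡0 → A
B(1)+O(14): 15 → P
Y(24)+T(19): 43≡17 → R
Z(25)+O(14): 39≡13 → N
W(22)+Y(24): 46≡20 → U
C(2)+O(14): 16 → Q
V(21)+T(19): 40≡14 → O
Z(25)+O(14): 39≡13 → N
I(8)+Y(24): 32≡6 → G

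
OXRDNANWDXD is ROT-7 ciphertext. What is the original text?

O(14): 14−7=7 → H
X(23): 23−7=16 → Q
R(17): 17−7=10 → K
D(3): 3−7=-4≡22 → W
N(13): 13−7=6 → G
A(0): 0−7=-7≡19 → T
N(13): 13−7=6 → G
W(22): 22−7=15 → P
D(3): 3−7=-4≡22 → W
X(23): 23−7=16 → Q
D(3): 3−7=-4≡22 → W

HQKWGTGPWQW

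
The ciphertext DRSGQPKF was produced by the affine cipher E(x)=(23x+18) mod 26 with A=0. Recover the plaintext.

The inverse of 23 mod 26 is 17, since 23·17=391≡1. Apply D(y)=17·(y−18) mod 26:
D(3): 17·(3−18)=-255≡5 → F
R(17): 17·(17−18)=-17≡9 → J
S(18): 17·(18−18)=0 → A
G(6): 17·(6−18)=-204≡4 → E
Q(16): 17·(16−18)=-34≡18 → S
P(15): 17·(15−18)=-51≡1 → B
K(10): 17·(10−18)=-136≡20 → U
F(5): 17·(5−18)=-221≡13 → N

FJAESBUN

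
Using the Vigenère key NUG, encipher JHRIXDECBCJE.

Repeat the key across the message: NUGNUGNUGNUG
J(9)+N(13): 22 → W
H(7)+U(20): 27≡1 → B
R(17)+G(6): 23 → X
I(8)+N(13): 21 → V
X(23)+U(20): 43≡17 → R
D(3)+G(6): 9 → J
E(4)+N(13): 17 → R
C(2)+U(20): 22 → W
B(1)+G(6): 7 → H
C(2)+N(13): 15 → P
J(9)+U(20): 29≡3 → D
E(4)+G(6): 10 → K

WBXVRJRWHPDK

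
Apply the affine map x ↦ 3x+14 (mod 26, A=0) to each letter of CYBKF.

C(2): 3·2+14=20 → U
Y(24): 3·24+14=86≡8 → I
B(1): 3·1+14=17 → R
K(10): 3·10+14=44≡18 → S
F(5): 3·5+14=29≡3 → D

UIRSD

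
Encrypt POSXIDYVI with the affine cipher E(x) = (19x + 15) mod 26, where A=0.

OVTKLUDYL

P(15): 19·15+15=300≡14 → O
O(14): 19·14+15=281≡21 → V
S(18): 19·18+15=357≡19 → T
X(23): 19·23+15=452≡10 → K
I(8): 19·8+15=167≡11 → L
D(3): 19·3+15=72≡20 → U
Y(24): 19·24+15=471≡3 → D
V(21): 19·21+15=414≡24 → Y
I(8): 19·8+15=167≡11 → L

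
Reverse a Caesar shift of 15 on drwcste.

d(3): 3−15=-12≡14 → o
r(17): 17−15=2 → c
w(22): 22−15=7 → h
c(2): 2−15=-13≡13 → n
s(18): 18−15=3 → d
t(19): 19−15=4 → e
e(4): 4−15=-11≡15 → p

ochndep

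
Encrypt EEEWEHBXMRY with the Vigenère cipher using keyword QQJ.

UUNMUQRNVHO

Repeat the key across the message: QQJQQJQQJQQ
E(4)+Q(16): 20 → U
E(4)+Q(16): 20 → U
E(4)+J(9): 13 → N
W(22)+Q(16): 38≡12 → M
E(4)+Q(16): 20 → U
H(7)+J(9): 16 → Q
B(1)+Q(16): 17 → R
X(23)+Q(16): 39≡13 → N
M(12)+J(9): 21 → V
R(17)+Q(16): 33≡7 → H
Y(24)+Q(16): 40≡14 → O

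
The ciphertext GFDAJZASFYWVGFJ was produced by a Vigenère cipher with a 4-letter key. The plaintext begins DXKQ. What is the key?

Subtract each crib letter from the matching ciphertext letter (mod 26):
G(6)−D(3)=3 → D
F(5)−X(23)=-18≡8 → I
D(3)−K(10)=-7≡19 → T
A(0)−Q(16)=-16≡10 → K

DITK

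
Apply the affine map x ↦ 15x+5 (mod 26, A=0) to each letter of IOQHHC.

VHLGGJ

I(8): 15·8+5=125≡21 → V
O(14): 15·14+5=215≡7 → H
Q(16): 15·16+5=245≡11 → L
H(7): 15·7+5=110≡6 → G
H(7): 15·7+5=110≡6 → G
C(2): 15·2+5=35≡9 → J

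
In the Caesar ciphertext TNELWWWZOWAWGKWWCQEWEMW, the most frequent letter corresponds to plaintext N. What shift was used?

9

The most frequent ciphertext letter is W (appears 9 times).
W is position 22; N is position 13.
Shift = 9.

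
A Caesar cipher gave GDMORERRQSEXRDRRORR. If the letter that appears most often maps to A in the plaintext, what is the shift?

The most frequent ciphertext letter is R (appears 8 times).
R is position 17; A is position 0.
Shift = 17.

17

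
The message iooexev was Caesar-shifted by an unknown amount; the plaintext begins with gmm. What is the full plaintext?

From the crib: i(8)−g(6)=2, so the shift is 2.
Subtract 2 from each ciphertext letter:
i(8): 8−2=6 → g
o(14): 14−2=12 → m
o(14): 14−2=12 → m
e(4): 4−2=2 → c
x(23): 23−2=21 → v
e(4): 4−2=2 → c
v(21): 21−2=19 → t

gmmcvct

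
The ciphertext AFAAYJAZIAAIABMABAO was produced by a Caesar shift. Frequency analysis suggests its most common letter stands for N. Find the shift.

The most frequent ciphertext letter is A (appears 9 times).
A is position 0; N is position 13.
Shift = -13≡13.

13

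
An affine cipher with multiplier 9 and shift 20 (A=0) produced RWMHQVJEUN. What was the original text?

RGCNODTEAF

The inverse of 9 mod 26 is 3, since 9·3=27≡1. Apply D(y)=3·(y−20) mod 26:
R(17): 3·(17−20)=-9≡17 → R
W(22): 3·(22−20)=6 → G
M(12): 3·(12−20)=-24≡2 → C
H(7): 3·(7−20)=-39≡13 → N
Q(16): 3·(16−20)=-12≡14 → O
V(21): 3·(21−20)=3 → D
J(9): 3·(9−20)=-33≡19 → T
E(4): 3·(4−20)=-48≡4 → E
U(20): 3·(20−20)=0 → A
N(13): 3·(13−20)=-21≡5 → F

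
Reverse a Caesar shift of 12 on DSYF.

RGMT

D(3): 3−12=-9≡17 → R
S(18): 18−12=6 → G
Y(24): 24−12=12 → M
F(5): 5−12=-7≡19 → T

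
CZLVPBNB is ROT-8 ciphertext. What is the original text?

URDNHTFT

C(2): 2−8=-6≡20 → U
Z(25): 25−8=17 → R
L(11): 11−8=3 → D
V(21): 21−8=13 → N
P(15): 15−8=7 → H
B(1): 1−8=-7≡19 → T
N(13): 13−8=5 → F
B(1): 1−8=-7≡19 → T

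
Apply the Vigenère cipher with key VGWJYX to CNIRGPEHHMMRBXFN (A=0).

Repeat the key across the message: VGWJYXVGWJYXVGWJ
C(2)+V(21): 23 → X
N(13)+G(6): 19 → T
I(8)+W(22): 30≡4 → E
R(17)+J(9): 26≡0 → A
G(6)+Y(24): 30≡4 → E
P(15)+X(23): 38≡12 → M
E(4)+V(21): 25 → Z
H(7)+G(6): 13 → N
H(7)+W(22): 29≡3 → D
M(12)+J(9): 21 → V
M(12)+Y(24): 36≡10 → K
R(17)+X(23): 40≡14 → O
B(1)+V(21): 22 → W
X(23)+G(6): 29≡3 → D
F(5)+W(22): 27≡1 → B
N(13)+J(9): 22 → W

XTEAEMZNDVKOWDBW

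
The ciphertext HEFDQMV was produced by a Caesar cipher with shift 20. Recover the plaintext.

NKLJWSB

H(7): 7−20=-13≡13 → N
E(4): 4−20=-16≡10 → K
F(5): 5−20=-15≡11 → L
D(3): 3−20=-17≡9 → J
Q(16): 16−20=-4≡22 → W
M(12): 12−20=-8≡18 → S
V(21): 21−20=1 → B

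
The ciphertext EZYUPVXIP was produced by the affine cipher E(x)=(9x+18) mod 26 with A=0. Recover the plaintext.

KVSGRJPWR

The inverse of 9 mod 26 is 3, since 9·3=27≡1. Apply D(y)=3·(y−18) mod 26:
E(4): 3·(4−18)=-42≡10 → K
Z(25): 3·(25−18)=21 → V
Y(24): 3·(24−18)=18 → S
U(20): 3·(20−18)=6 → G
P(15): 3·(15−18)=-9≡17 → R
V(21): 3·(21−18)=9 → J
X(23): 3·(23−18)=15 → P
I(8): 3·(8−18)=-30≡22 → W
P(15): 3·(15−18)=-9≡17 → R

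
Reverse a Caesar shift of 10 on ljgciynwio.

bzwsyodmye

l(11): 11−10=1 → b
j(9): 9−10=-1≡25 → z
g(6): 6−10=-4≡22 → w
c(2): 2−10=-8≡18 → s
i(8): 8−10=-2≡24 → y
y(24): 24−10=14 → o
n(13): 13−10=3 → d
w(22): 22−10=12 → m
i(8): 8−10=-2≡24 → y
o(14): 14−10=4 → e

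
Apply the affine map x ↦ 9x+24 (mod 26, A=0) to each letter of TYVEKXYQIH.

T(19): 9·19+24=195≡13 → N
Y(24): 9·24+24=240≡6 → G
V(21): 9·21+24=213≡5 → F
E(4): 9·4+24=60≡8 → I
K(10): 9·10+24=114≡10 → K
X(23): 9·23+24=231≡23 → X
Y(24): 9·24+24=240≡6 → G
Q(16): 9·16+24=168≡12 → M
I(8): 9·8+24=96≡18 → S
H(7): 9·7+24=87≡9 → J

NGFIKXGMSJ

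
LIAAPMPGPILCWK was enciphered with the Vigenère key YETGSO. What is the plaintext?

NEHUXYRCWCTOYG

Repeat the key across the ciphertext: YETGSOYETGSOYE
L(11)−Y(24): -13≡13 → N
I(8)−E(4): 4 → E
A(0)−T(19): -19≡7 → H
A(0)−G(6): -6≡20 → U
P(15)−S(18): -3≡23 → X
M(12)−O(14): -2≡24 → Y
P(15)−Y(24): -9≡17 → R
G(6)−E(4): 2 → C
P(15)−T(19): -4≡22 → W
I(8)−G(6): 2 → C
L(11)−S(18): -7≡19 → T
C(2)−O(14): -12≡14 → O
W(22)−Y(24): -2≡24 → Y
K(10)−E(4): 6 → G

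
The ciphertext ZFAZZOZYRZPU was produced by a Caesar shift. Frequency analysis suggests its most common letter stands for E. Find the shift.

21

The most frequent ciphertext letter is Z (appears 5 times).
Z is position 25; E is position 4.
Shift = 21.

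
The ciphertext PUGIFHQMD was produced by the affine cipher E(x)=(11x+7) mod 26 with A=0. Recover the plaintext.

The inverse of 11 mod 26 is 19, since 11·19=209≡1. Apply D(y)=19·(y−7) mod 26:
P(15): 19·(15−7)=152≡22 → W
U(20): 19·(20−7)=247≡13 → N
G(6): 19·(6−7)=-19≡7 → H
I(8): 19·(8−7)=19 → T
F(5): 19·(5−7)=-38≡14 → O
H(7): 19·(7−7)=0 → A
Q(16): 19·(16−7)=171≡15 → P
M(12): 19·(12−7)=95≡17 → R
D(3): 19·(3−7)=-76≡2 → C

WNHTOAPRC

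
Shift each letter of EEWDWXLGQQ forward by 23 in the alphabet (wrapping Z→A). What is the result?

BBTATUIDNN

E(4): 4+23=27≡1 → B
E(4): 4+23=27≡1 → B
W(22): 22+23=45≡19 → T
D(3): 3+23=26≡0 → A
W(22): 22+23=45≡19 → T
X(23): 23+23=46≡20 → U
L(11): 11+23=34≡8 → I
G(6): 6+23=29≡3 → D
Q(16): 16+23=39≡13 → N
Q(16): 16+23=39≡13 → N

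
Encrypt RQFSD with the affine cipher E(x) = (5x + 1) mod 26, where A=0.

IDANQ

R(17): 5·17+1=86≡8 → I
Q(16): 5·16+1=81≡3 → D
F(5): 5·5+1=26≡0 → A
S(18): 5·18+1=91≡13 → N
D(3): 5·3+1=16 → Q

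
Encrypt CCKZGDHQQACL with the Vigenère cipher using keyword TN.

VPDMZQADJNVY

Repeat the key across the message: TNTNTNTNTNTN
C(2)+T(19): 21 → V
C(2)+N(13): 15 → P
K(10)+T(19): 29≡3 → D
Z(25)+N(13): 38≡12 → M
G(6)+T(19): 25 → Z
D(3)+N(13): 16 → Q
H(7)+T(19): 26≡0 → A
Q(16)+N(13): 29≡3 → D
Q(16)+T(19): 35≡9 → J
A(0)+N(13): 13 → N
C(2)+T(19): 21 → V
L(11)+N(13): 24 → Y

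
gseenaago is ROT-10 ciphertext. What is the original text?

wiuudqqwe

g(6): 6−10=-4≡22 → w
s(18): 18−10=8 → i
e(4): 4−10=-6≡20 → u
e(4): 4−10=-6≡20 → u
n(13): 13−10=3 → d
a(0): 0−10=-10≡16 → q
a(0): 0−10=-10≡16 → q
g(6): 6−10=-4≡22 → w
o(14): 14−10=4 → e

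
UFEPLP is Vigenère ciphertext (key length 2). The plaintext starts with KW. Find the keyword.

KJ

Subtract each crib letter from the matching ciphertext letter (mod 26):
U(20)−K(10)=10 → K
F(5)−W(22)=-17≡9 → J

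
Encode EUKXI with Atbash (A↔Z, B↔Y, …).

VFPCR

E(4) → V(21)
U(20) → F(5)
K(10) → P(15)
X(23) → C(2)
I(8) → R(17)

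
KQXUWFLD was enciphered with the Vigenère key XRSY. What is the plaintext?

NZFWZOTF

Repeat the key across the ciphertext: XRSYXRSY
K(10)−X(23): -13≡13 → N
Q(16)−R(17): -1≡25 → Z
X(23)−S(18): 5 → F
U(20)−Y(24): -4≡22 → W
W(22)−X(23): -1≡25 → Z
F(5)−R(17): -12≡14 → O
L(11)−S(18): -7≡19 → T
D(3)−Y(24): -21≡5 → F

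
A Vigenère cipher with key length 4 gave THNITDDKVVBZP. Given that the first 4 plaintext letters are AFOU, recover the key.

Subtract each crib letter from the matching ciphertext letter (mod 26):
T(19)−A(0)=19 → T
H(7)−F(5)=2 → C
N(13)−O(14)=-1≡25 → Z
I(8)−U(20)=-12≡14 → O

TCZO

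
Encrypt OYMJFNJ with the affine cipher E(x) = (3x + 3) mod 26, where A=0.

O(14): 3·14+3=45≡19 → T
Y(24): 3·24+3=75≡23 → X
M(12): 3·12+3=39≡13 → N
J(9): 3·9+3=30≡4 → E
F(5): 3·5+3=18 → S
N(13): 3·13+3=42≡16 → Q
J(9): 3·9+3=30≡4 → E

TXNESQE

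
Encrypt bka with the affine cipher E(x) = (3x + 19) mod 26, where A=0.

b(1): 3·1+19=22 → w
k(10): 3·10+19=49≡23 → x
a(0): 3·0+19=19 → t

wxt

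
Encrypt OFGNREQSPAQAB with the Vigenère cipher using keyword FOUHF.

Repeat the key across the message: FOUHFFOUHFFOU
O(14)+F(5): 19 → T
F(5)+O(14): 19 → T
G(6)+U(20): 26≡0 → A
N(13)+H(7): 20 → U
R(17)+F(5): 22 → W
E(4)+F(5): 9 → J
Q(16)+O(14): 30≡4 → E
S(18)+U(20): 38≡12 → M
P(15)+H(7): 22 → W
A(0)+F(5): 5 → F
Q(16)+F(5): 21 → V
A(0)+O(14): 14 → O
B(1)+U(20): 21 → V

TTAUWJEMWFVOV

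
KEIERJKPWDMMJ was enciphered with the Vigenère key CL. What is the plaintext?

Repeat the key across the ciphertext: CLCLCLCLCLCLC
K(10)−C(2): 8 → I
E(4)−L(11): -7≡19 → T
I(8)−C(2): 6 → G
E(4)−L(11): -7≡19 → T
R(17)−C(2): 15 → P
J(9)−L(11): -2≡24 → Y
K(10)−C(2): 8 → I
P(15)−L(11): 4 → E
W(22)−C(2): 20 → U
D(3)−L(11): -8≡18 → S
M(12)−C(2): 10 → K
M(12)−L(11): 1 → B
J(9)−C(2): 7 → H

ITGTPYIEUSKBH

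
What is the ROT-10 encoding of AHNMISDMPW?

KRXWSCNWZG

A(0): 0+10=10 → K
H(7): 7+10=17 → R
N(13): 13+10=23 → X
M(12): 12+10=22 → W
I(8): 8+10=18 → S
S(18): 18+10=28≡2 → C
D(3): 3+10=13 → N
M(12): 12+10=22 → W
P(15): 15+10=25 → Z
W(22): 22+10=32≡6 → G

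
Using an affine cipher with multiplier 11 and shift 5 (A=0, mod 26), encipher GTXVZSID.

G(6): 11·6+5=71≡19 → T
T(19): 11·19+5=214≡6 → G
X(23): 11·23+5=258≡24 → Y
V(21): 11·21+5=236≡2 → C
Z(25): 11·25+5=280≡20 → U
S(18): 11·18+5=203≡21 → V
I(8): 11·8+5=93≡15 → P
D(3): 11·3+5=38≡12 → M

TGYCUVPM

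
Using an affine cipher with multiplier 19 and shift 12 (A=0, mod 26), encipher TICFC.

T(19): 19·19+12=373≡9 → J
I(8): 19·8+12=164≡8 → I
C(2): 19·2+12=50≡24 → Y
F(5): 19·5+12=107≡3 → D
C(2): 19·2+12=50≡24 → Y

JIYDY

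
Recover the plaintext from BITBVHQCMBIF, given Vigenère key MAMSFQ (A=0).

Repeat the key across the ciphertext: MAMSFQMAMSFQ
B(1)−M(12): -11≡15 → P
I(8)−A(0): 8 → I
T(19)−M(12): 7 → H
B(1)−S(18): -17≡9 → J
V(21)−F(5): 16 → Q
H(7)−Q(16): -9≡17 → R
Q(16)−M(12): 4 → E
C(2)−A(0): 2 → C
M(12)−M(12): 0 → A
B(1)−S(18): -17≡9 → J
I(8)−F(5): 3 → D
F(5)−Q(16): -11≡15 → P

PIHJQRECAJDP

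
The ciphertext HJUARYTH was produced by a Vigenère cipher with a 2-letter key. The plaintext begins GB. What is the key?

BI

Subtract each crib letter from the matching ciphertext letter (mod 26):
H(7)−G(6)=1 → B
J(9)−B(1)=8 → I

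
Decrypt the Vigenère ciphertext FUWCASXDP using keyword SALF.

NULXISMYX

Repeat the key across the ciphertext: SALFSALFS
F(5)−S(18): -13≡13 → N
U(20)−A(0): 20 → U
W(22)−L(11): 11 → L
C(2)−F(5): -3≡23 → X
A(0)−S(18): -18≡8 → I
S(18)−A(0): 18 → S
X(23)−L(11): 12 → M
D(3)−F(5): -2≡24 → Y
P(15)−S(18): -3≡23 → X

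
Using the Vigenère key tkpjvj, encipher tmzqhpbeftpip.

Repeat the key across the message: tkpjvjtkpjvjt
t(19)+t(19): 38≡12 → m
m(12)+k(10): 22 → w
z(25)+p(15): 40≡14 → o
q(16)+j(9): 25 → z
h(7)+v(21): 28≡2 → c
p(15)+j(9): 24 → y
b(1)+t(19): 20 → u
e(4)+k(10): 14 → o
f(5)+p(15): 20 → u
t(19)+j(9): 28≡2 → c
p(15)+v(21): 36≡10 → k
i(8)+j(9): 17 → r
p(15)+t(19): 34≡8 → i

mwozcyuouckri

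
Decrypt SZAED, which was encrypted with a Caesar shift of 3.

S(18): 18−3=15 → P
Z(25): 25−3=22 → W
A(0): 0−3=-3≡23 → X
E(4): 4−3=1 → B
D(3): 3−3=0 → A

PWXBA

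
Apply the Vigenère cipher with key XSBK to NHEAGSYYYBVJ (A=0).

Repeat the key across the message: XSBKXSBKXSBK
N(13)+X(23): 36≡10 → K
H(7)+S(18): 25 → Z
E(4)+B(1): 5 → F
A(0)+K(10): 10 → K
G(6)+X(23): 29≡3 → D
S(18)+S(18): 36≡10 → K
Y(24)+B(1): 25 → Z
Y(24)+K(10): 34≡8 → I
Y(24)+X(23): 47≡21 → V
B(1)+S(18): 19 → T
V(21)+B(1): 22 → W
J(9)+K(10): 19 → T

KZFKDKZIVTWT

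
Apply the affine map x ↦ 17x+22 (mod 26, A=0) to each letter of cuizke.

c(2): 17·2+22=56≡4 → e
u(20): 17·20+22=362≡24 → y
i(8): 17·8+22=158≡2 → c
z(25): 17·25+22=447≡5 → f
k(10): 17·10+22=192≡10 → k
e(4): 17·4+22=90≡12 → m

eycfkm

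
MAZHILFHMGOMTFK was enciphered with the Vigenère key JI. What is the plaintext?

Repeat the key across the ciphertext: JIJIJIJIJIJIJIJ
M(12)−J(9): 3 → D
A(0)−I(8): -8≡18 → S
Z(25)−J(9): 16 → Q
H(7)−I(8): -1≡25 → Z
I(8)−J(9): -1≡25 → Z
L(11)−I(8): 3 → D
F(5)−J(9): -4≡22 → W
H(7)−I(8): -1≡25 → Z
M(12)−J(9): 3 → D
G(6)−I(8): -2≡24 → Y
O(14)−J(9): 5 → F
M(12)−I(8): 4 → E
T(19)−J(9): 10 → K
F(5)−I(8): -3≡23 → X
K(10)−J(9): 1 → B

DSQZZDWZDYFEKXB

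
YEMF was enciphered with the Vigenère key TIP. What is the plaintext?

FWXM

Repeat the key across the ciphertext: TIPT
Y(24)−T(19): 5 → F
E(4)−I(8): -4≡22 → W
M(12)−P(15): -3≡23 → X
F(5)−T(19): -14≡12 → M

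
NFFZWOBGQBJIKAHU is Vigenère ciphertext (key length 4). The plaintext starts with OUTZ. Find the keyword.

Subtract each crib letter from the matching ciphertext letter (mod 26):
N(13)−O(14)=-1≡25 → Z
F(5)−U(20)=-15≡11 → L
F(5)−T(19)=-14≡12 → M
Z(25)−Z(25)=0 → A

ZLMA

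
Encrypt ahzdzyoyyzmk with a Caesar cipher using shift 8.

a(0): 0+8=8 → i
h(7): 7+8=15 → p
z(25): 25+8=33≡7 → h
d(3): 3+8=11 → l
z(25): 25+8=33≡7 → h
y(24): 24+8=32≡6 → g
o(14): 14+8=22 → w
y(24): 24+8=32≡6 → g
y(24): 24+8=32≡6 → g
z(25): 25+8=33≡7 → h
m(12): 12+8=20 → u
k(10): 10+8=18 → s

iphlhgwgghus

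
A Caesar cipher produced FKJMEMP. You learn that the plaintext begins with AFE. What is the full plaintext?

From the crib: F(5)−A(0)=5, so the shift is 5.
Subtract 5 from each ciphertext letter:
F(5): 5−5=0 → A
K(10): 10−5=5 → F
J(9): 9−5=4 → E
M(12): 12−5=7 → H
E(4): 4−5=-1≡25 → Z
M(12): 12−5=7 → H
P(15): 15−5=10 → K

AFEHZHK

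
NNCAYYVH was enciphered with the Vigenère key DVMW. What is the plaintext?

Repeat the key across the ciphertext: DVMWDVMW
N(13)−D(3): 10 → K
N(13)−V(21): -8≡18 → S
C(2)−M(12): -10≡16 → Q
A(0)−W(22): -22≡4 → E
Y(24)−D(3): 21 → V
Y(24)−V(21): 3 → D
V(21)−M(12): 9 → J
H(7)−W(22): -15≡11 → L

KSQEVDJL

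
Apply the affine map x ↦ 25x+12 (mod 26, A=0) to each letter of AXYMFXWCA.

A(0): 25·0+12=12 → M
X(23): 25·23+12=587≡15 → P
Y(24): 25·24+12=612≡14 → O
M(12): 25·12+12=312≡0 → A
F(5): 25·5+12=137≡7 → H
X(23): 25·23+12=587≡15 → P
W(22): 25·22+12=562≡16 → Q
C(2): 25·2+12=62≡10 → K
A(0): 25·0+12=12 → M

MPOAHPQKM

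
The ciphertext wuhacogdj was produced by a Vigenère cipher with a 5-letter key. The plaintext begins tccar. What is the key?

Subtract each crib letter from the matching ciphertext letter (mod 26):
w(22)−t(19)=3 → d
u(20)−c(2)=18 → s
h(7)−c(2)=5 → f
a(0)−a(0)=0 → a
c(2)−r(17)=-15≡11 → l

dsfal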